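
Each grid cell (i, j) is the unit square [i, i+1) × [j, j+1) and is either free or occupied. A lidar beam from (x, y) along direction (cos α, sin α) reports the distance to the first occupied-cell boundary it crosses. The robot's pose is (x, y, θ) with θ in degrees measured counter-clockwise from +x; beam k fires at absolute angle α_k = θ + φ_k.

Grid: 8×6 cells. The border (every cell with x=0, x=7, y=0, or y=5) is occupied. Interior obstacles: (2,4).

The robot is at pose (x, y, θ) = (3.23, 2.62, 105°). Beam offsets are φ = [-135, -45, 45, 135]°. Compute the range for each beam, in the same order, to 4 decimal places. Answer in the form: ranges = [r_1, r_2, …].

beam 1: φ=-135°, α=330°
  dir = (cos 330°, sin 330°) = (0.8660, -0.5000); from cell (3,2)
  next x-line at t=0.8891, next y-line at t=1.2400; Δt_x=1.1547, Δt_y=2.0000
    x: enter (4,2) at t=0.8891
    y: enter (4,1) at t=1.2400
    x: enter (5,1) at t=2.0438
    x: enter (6,1) at t=3.1985
    y: enter (6,0) at t=3.2400 ← occupied
  → r_1 = 3.2400
beam 2: φ=-45°, α=60°
  dir = (cos 60°, sin 60°) = (0.5000, 0.8660); from cell (3,2)
  next x-line at t=1.5400, next y-line at t=0.4388; Δt_x=2.0000, Δt_y=1.1547
    y: enter (3,3) at t=0.4388
    x: enter (4,3) at t=1.5400
    y: enter (4,4) at t=1.5935
    y: enter (4,5) at t=2.7482 ← occupied
  → r_2 = 2.7482
beam 3: φ=45°, α=150°
  dir = (cos 150°, sin 150°) = (-0.8660, 0.5000); from cell (3,2)
  next x-line at t=0.2656, next y-line at t=0.7600; Δt_x=1.1547, Δt_y=2.0000
    x: enter (2,2) at t=0.2656
    y: enter (2,3) at t=0.7600
    x: enter (1,3) at t=1.4203
    x: enter (0,3) at t=2.5750 ← occupied
  → r_3 = 2.5750
beam 4: φ=135°, α=240°
  dir = (cos 240°, sin 240°) = (-0.5000, -0.8660); from cell (3,2)
  next x-line at t=0.4600, next y-line at t=0.7159; Δt_x=2.0000, Δt_y=1.1547
    x: enter (2,2) at t=0.4600
    y: enter (2,1) at t=0.7159
    y: enter (2,0) at t=1.8706 ← occupied
  → r_4 = 1.8706

ranges = [3.2400, 2.7482, 2.5750, 1.8706]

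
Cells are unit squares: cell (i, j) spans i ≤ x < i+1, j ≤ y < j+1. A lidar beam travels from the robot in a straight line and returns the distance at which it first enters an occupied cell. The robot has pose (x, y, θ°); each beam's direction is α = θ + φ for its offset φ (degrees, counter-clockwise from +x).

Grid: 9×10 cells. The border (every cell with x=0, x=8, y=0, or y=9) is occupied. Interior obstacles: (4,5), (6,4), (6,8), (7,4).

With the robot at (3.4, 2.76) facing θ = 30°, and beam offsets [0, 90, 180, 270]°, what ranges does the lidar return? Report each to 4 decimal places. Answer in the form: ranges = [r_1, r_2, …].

ranges = [3.0022, 4.8000, 2.7713, 2.0323]

beam 1: φ=0°, α=30°
  d=(0.8660,0.5000)  start (3,2)  tX=0.6928 tY=0.4800  stride 1/|dx|=1.1547 1/|dy|=2.0000
    cross y-line → (3,3), t=0.4800
    cross x-line → (4,3), t=0.6928
    cross x-line → (5,3), t=1.8475
    cross y-line → (5,4), t=2.4800
    cross x-line → (6,4), t=3.0022 (wall)
  → r_1 = 3.0022
beam 2: φ=90°, α=120°
  d=(-0.5000,0.8660)  start (3,2)  tX=0.8000 tY=0.2771  stride 1/|dx|=2.0000 1/|dy|=1.1547
    cross y-line → (3,3), t=0.2771
    cross x-line → (2,3), t=0.8000
    cross y-line → (2,4), t=1.4318
    cross y-line → (2,5), t=2.5865
    cross x-line → (1,5), t=2.8000
    cross y-line → (1,6), t=3.7412
    cross x-line → (0,6), t=4.8000 (wall)
  → r_2 = 4.8000
beam 3: φ=180°, α=210°
  d=(-0.8660,-0.5000)  start (3,2)  tX=0.4619 tY=1.5200  stride 1/|dx|=1.1547 1/|dy|=2.0000
    cross x-line → (2,2), t=0.4619
    cross y-line → (2,1), t=1.5200
    cross x-line → (1,1), t=1.6166
    cross x-line → (0,1), t=2.7713 (wall)
  → r_3 = 2.7713
beam 4: φ=270°, α=300°
  d=(0.5000,-0.8660)  start (3,2)  tX=1.2000 tY=0.8776  stride 1/|dx|=2.0000 1/|dy|=1.1547
    cross y-line → (3,1), t=0.8776
    cross x-line → (4,1), t=1.2000
    cross y-line → (4,0), t=2.0323 (wall)
  → r_4 = 2.0323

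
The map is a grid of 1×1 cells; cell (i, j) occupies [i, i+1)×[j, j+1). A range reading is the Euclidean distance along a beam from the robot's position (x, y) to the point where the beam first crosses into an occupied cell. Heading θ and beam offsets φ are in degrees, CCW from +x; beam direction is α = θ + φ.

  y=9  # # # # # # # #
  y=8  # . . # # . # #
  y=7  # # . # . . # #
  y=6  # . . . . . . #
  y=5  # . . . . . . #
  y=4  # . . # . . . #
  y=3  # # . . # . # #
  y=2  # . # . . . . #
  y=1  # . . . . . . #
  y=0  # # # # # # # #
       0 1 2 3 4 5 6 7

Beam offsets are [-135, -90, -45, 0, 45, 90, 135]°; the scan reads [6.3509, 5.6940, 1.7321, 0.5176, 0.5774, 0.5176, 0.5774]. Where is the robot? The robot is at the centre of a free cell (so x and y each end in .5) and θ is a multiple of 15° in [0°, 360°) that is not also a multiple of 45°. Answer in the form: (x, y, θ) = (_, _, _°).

(x, y, θ) = (1.5, 6.5, 75°)

Candidates: 37 free-cell centres × 16 headings = 592 poses. Raycast each; keep the one whose scan matches to 4 dp.
  (3.5, 1.5, 255°): beam 1 = 1.0000 ≠ 6.3509 ✗
  (1.5, 8.5, 285°): beam 1 = 0.5774 ≠ 6.3509 ✗
  (2.5, 3.5, 165°): beam 1 = 1.0000 ≠ 6.3509 ✗
  (5.5, 5.5, 165°): beam 1 = 1.7321 ≠ 6.3509 ✗
  …
  (1.5, 6.5, 75°): r_1=6.3509, r_2=5.6940, r_3=1.7321, r_4=0.5176, r_5=0.5774, r_6=0.5176, r_7=0.5774 — all match ✓
Only this pose fits every beam.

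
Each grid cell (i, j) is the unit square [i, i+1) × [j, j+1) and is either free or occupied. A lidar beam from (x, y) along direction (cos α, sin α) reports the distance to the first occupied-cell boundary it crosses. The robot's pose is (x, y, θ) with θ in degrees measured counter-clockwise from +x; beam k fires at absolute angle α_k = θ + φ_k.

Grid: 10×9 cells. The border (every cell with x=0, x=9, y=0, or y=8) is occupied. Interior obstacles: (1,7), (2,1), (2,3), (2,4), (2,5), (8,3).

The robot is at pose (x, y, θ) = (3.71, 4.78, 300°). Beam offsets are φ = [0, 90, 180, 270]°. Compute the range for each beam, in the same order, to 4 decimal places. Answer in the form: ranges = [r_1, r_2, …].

beam 1: φ=0°, α=300°
  direction (0.5000, -0.8660); cell (3,4); t to first gridline: x 0.5800, y 0.9007 (then +2.0000 / +1.1547)
    (4,4) via x @ 0.5800
    (4,3) via y @ 0.9007
    (4,2) via y @ 2.0554
    (5,2) via x @ 2.5800
    (5,1) via y @ 3.2101
    (5,0) via y @ 4.3648  # hit
  → r_1 = 4.3648
beam 2: φ=90°, α=30°
  direction (0.8660, 0.5000); cell (3,4); t to first gridline: x 0.3349, y 0.4400 (then +1.1547 / +2.0000)
    (4,4) via x @ 0.3349
    (4,5) via y @ 0.4400
    (5,5) via x @ 1.4896
    (5,6) via y @ 2.4400
    (6,6) via x @ 2.6443
    (7,6) via x @ 3.7990
    (7,7) via y @ 4.4400
    (8,7) via x @ 4.9537
    (9,7) via x @ 6.1084  # hit
  → r_2 = 6.1084
beam 3: φ=180°, α=120°
  direction (-0.5000, 0.8660); cell (3,4); t to first gridline: x 1.4200, y 0.2540 (then +2.0000 / +1.1547)
    (3,5) via y @ 0.2540
    (3,6) via y @ 1.4087
    (2,6) via x @ 1.4200
    (2,7) via y @ 2.5634
    (1,7) via x @ 3.4200  # hit
  → r_3 = 3.4200
beam 4: φ=270°, α=210°
  direction (-0.8660, -0.5000); cell (3,4); t to first gridline: x 0.8198, y 1.5600 (then +1.1547 / +2.0000)
    (2,4) via x @ 0.8198  # hit
  → r_4 = 0.8198

ranges = [4.3648, 6.1084, 3.4200, 0.8198]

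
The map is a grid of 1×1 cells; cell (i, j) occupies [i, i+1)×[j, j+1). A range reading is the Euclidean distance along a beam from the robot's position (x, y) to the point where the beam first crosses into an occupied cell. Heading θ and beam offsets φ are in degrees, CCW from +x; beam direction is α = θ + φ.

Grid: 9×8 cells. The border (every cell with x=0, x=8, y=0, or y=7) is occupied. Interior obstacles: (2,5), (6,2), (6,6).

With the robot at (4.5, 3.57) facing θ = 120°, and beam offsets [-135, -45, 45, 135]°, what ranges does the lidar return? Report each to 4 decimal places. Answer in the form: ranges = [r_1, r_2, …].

beam 1: φ=-135°, α=345°
  direction (0.9659, -0.2588); cell (4,3); t to first gridline: x 0.5176, y 2.2023 (then +1.0353 / +3.8637)
    (5,3) via x @ 0.5176
    (6,3) via x @ 1.5529
    (6,2) via y @ 2.2023  # hit
  → r_1 = 2.2023
beam 2: φ=-45°, α=75°
  direction (0.2588, 0.9659); cell (4,3); t to first gridline: x 1.9319, y 0.4452 (then +3.8637 / +1.0353)
    (4,4) via y @ 0.4452
    (4,5) via y @ 1.4804
    (5,5) via x @ 1.9319
    (5,6) via y @ 2.5157
    (5,7) via y @ 3.5510  # hit
  → r_2 = 3.5510
beam 3: φ=45°, α=165°
  direction (-0.9659, 0.2588); cell (4,3); t to first gridline: x 0.5176, y 1.6614 (then +1.0353 / +3.8637)
    (3,3) via x @ 0.5176
    (2,3) via x @ 1.5529
    (2,4) via y @ 1.6614
    (1,4) via x @ 2.5882
    (0,4) via x @ 3.6235  # hit
  → r_3 = 3.6235
beam 4: φ=135°, α=255°
  direction (-0.2588, -0.9659); cell (4,3); t to first gridline: x 1.9319, y 0.5901 (then +3.8637 / +1.0353)
    (4,2) via y @ 0.5901
    (4,1) via y @ 1.6254
    (3,1) via x @ 1.9319
    (3,0) via y @ 2.6607  # hit
  → r_4 = 2.6607

ranges = [2.2023, 3.5510, 3.6235, 2.6607]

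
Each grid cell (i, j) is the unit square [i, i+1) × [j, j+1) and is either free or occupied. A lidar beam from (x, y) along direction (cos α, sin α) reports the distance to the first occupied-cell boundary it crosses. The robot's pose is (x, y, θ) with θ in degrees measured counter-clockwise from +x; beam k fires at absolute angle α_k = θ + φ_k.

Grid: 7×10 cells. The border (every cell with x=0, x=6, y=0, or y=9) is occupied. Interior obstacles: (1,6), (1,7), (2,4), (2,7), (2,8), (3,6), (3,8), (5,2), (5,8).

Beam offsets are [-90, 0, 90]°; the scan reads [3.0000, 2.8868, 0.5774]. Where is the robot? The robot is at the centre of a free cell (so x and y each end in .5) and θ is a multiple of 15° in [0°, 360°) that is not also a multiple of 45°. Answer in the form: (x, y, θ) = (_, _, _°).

Enumerate (i+0.5, j+0.5, θ) over the 31 free cells and 16 admissible headings. For each, cast all 3 beams and compare to the given ranges.
  (2.5, 1.5, 195°): beam 1 = 4.6587 ≠ 3.0000 ✗
  (5.5, 4.5, 330°): beam 1 = 4.0415 ≠ 3.0000 ✗
  (1.5, 4.5, 300°): beam 1 = 0.5774 ≠ 3.0000 ✗
  (5.5, 5.5, 330°): beam 1 = 5.1962 ≠ 3.0000 ✗
  …
  (3.5, 5.5, 30°): r_1=3.0000, r_2=2.8868, r_3=0.5774 — all match ✓
Only this pose fits every beam.

(x, y, θ) = (3.5, 5.5, 30°)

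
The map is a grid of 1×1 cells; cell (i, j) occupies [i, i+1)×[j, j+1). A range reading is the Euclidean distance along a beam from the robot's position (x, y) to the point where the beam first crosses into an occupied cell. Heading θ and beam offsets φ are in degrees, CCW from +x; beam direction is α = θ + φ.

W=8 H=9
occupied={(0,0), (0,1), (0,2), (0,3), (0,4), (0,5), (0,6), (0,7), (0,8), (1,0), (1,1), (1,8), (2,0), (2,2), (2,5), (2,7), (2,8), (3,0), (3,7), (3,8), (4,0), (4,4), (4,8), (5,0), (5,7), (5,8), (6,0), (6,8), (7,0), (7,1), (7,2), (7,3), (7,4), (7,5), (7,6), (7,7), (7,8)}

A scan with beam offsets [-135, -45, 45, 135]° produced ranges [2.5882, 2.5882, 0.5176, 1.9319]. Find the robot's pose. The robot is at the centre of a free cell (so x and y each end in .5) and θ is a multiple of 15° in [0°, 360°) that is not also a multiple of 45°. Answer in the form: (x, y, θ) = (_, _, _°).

Enumerate (i+0.5, j+0.5, θ) over the 35 free cells and 16 admissible headings. For each, cast all 4 beams and compare to the given ranges.
  (3.5, 3.5, 30°): beam 2 = 3.6235 ≠ 2.5882 ✗
  (1.5, 6.5, 165°): beam 1 = 1.0000 ≠ 2.5882 ✗
  (2.5, 6.5, 75°): beam 1 = 0.5774 ≠ 2.5882 ✗
  …
  (4.5, 3.5, 60°): r_1=2.5882, r_2=2.5882, r_3=0.5176, r_4=1.9319 — all match ✓
Unique over the lattice → pose = (4.5, 3.5, 60°).

(x, y, θ) = (4.5, 3.5, 60°)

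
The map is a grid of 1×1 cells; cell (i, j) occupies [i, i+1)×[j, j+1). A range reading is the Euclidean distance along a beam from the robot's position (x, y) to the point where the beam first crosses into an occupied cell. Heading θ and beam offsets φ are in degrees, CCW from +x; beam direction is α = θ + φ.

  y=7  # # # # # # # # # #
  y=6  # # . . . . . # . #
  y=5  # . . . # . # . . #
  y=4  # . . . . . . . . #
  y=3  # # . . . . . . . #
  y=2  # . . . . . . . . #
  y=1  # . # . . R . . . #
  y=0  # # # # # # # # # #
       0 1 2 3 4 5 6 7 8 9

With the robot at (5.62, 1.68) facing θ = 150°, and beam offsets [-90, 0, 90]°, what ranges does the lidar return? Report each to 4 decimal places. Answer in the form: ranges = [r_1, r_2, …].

ranges = [6.1430, 4.1800, 0.7852]

beam 1: φ=-90°, α=60°
  cosα=0.5000 sinα=0.8660 | (5,1) | tMaxX 0.7600 tMaxY 0.3695 | tΔX 2.0000 tΔY 1.1547
    t=0.3695 [y] (5,2)
    t=0.7600 [x] (6,2)
    t=1.5242 [y] (6,3)
    t=2.6789 [y] (6,4)
    t=2.7600 [x] (7,4)
    t=3.8336 [y] (7,5)
    t=4.7600 [x] (8,5)
    t=4.9883 [y] (8,6)
    t=6.1430 [y] (8,7) — stop
  → r_1 = 6.1430
beam 2: φ=0°, α=150°
  cosα=-0.8660 sinα=0.5000 | (5,1) | tMaxX 0.7159 tMaxY 0.6400 | tΔX 1.1547 tΔY 2.0000
    t=0.6400 [y] (5,2)
    t=0.7159 [x] (4,2)
    t=1.8706 [x] (3,2)
    t=2.6400 [y] (3,3)
    t=3.0253 [x] (2,3)
    t=4.1800 [x] (1,3) — stop
  → r_2 = 4.1800
beam 3: φ=90°, α=240°
  cosα=-0.5000 sinα=-0.8660 | (5,1) | tMaxX 1.2400 tMaxY 0.7852 | tΔX 2.0000 tΔY 1.1547
    t=0.7852 [y] (5,0) — stop
  → r_3 = 0.7852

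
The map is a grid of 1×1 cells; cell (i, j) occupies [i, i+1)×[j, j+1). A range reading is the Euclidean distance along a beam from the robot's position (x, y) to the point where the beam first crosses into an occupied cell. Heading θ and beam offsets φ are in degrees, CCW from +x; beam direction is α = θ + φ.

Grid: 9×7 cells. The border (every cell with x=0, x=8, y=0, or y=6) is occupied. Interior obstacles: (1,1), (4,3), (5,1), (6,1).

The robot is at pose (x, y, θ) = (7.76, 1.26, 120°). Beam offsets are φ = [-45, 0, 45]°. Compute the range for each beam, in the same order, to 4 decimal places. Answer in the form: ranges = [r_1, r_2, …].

beam 1: φ=-45°, α=75°
  d=(0.2588,0.9659)  start (7,1)  tX=0.9273 tY=0.7661  stride 1/|dx|=3.8637 1/|dy|=1.0353
    cross y-line → (7,2), t=0.7661
    cross x-line → (8,2), t=0.9273 (wall)
  → r_1 = 0.9273
beam 2: φ=0°, α=120°
  d=(-0.5000,0.8660)  start (7,1)  tX=1.5200 tY=0.8545  stride 1/|dx|=2.0000 1/|dy|=1.1547
    cross y-line → (7,2), t=0.8545
    cross x-line → (6,2), t=1.5200
    cross y-line → (6,3), t=2.0092
    cross y-line → (6,4), t=3.1639
    cross x-line → (5,4), t=3.5200
    cross y-line → (5,5), t=4.3186
    cross y-line → (5,6), t=5.4733 (wall)
  → r_2 = 5.4733
beam 3: φ=45°, α=165°
  d=(-0.9659,0.2588)  start (7,1)  tX=0.7868 tY=2.8591  stride 1/|dx|=1.0353 1/|dy|=3.8637
    cross x-line → (6,1), t=0.7868 (wall)
  → r_3 = 0.7868

ranges = [0.9273, 5.4733, 0.7868]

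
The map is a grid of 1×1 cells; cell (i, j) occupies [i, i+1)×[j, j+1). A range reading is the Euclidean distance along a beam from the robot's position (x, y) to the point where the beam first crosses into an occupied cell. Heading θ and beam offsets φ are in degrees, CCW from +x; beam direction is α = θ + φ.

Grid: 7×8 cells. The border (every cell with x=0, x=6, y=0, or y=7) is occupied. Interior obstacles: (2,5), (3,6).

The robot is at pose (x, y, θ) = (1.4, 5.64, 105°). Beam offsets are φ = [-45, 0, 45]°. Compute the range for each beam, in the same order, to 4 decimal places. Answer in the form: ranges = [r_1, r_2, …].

beam 1: φ=-45°, α=60°
  cosα=0.5000 sinα=0.8660 | (1,5) | tMaxX 1.2000 tMaxY 0.4157 | tΔX 2.0000 tΔY 1.1547
    t=0.4157 [y] (1,6)
    t=1.2000 [x] (2,6)
    t=1.5704 [y] (2,7) — stop
  → r_1 = 1.5704
beam 2: φ=0°, α=105°
  cosα=-0.2588 sinα=0.9659 | (1,5) | tMaxX 1.5455 tMaxY 0.3727 | tΔX 3.8637 tΔY 1.0353
    t=0.3727 [y] (1,6)
    t=1.4080 [y] (1,7) — stop
  → r_2 = 1.4080
beam 3: φ=45°, α=150°
  cosα=-0.8660 sinα=0.5000 | (1,5) | tMaxX 0.4619 tMaxY 0.7200 | tΔX 1.1547 tΔY 2.0000
    t=0.4619 [x] (0,5) — stop
  → r_3 = 0.4619

ranges = [1.5704, 1.4080, 0.4619]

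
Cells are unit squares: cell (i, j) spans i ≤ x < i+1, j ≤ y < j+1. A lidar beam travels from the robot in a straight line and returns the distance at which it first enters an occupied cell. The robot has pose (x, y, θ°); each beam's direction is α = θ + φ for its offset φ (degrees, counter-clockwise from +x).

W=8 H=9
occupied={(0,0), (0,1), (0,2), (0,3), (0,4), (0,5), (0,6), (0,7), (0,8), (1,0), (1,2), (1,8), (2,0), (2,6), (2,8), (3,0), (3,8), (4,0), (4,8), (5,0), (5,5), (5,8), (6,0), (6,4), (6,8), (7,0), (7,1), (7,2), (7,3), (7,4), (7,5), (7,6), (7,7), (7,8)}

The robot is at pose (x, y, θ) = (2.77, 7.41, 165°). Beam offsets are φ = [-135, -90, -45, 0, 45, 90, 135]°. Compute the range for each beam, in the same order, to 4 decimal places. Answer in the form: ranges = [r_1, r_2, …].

beam 1: φ=-135°, α=30°
  d=(0.8660,0.5000)  start (2,7)  tX=0.2656 tY=1.1800  stride 1/|dx|=1.1547 1/|dy|=2.0000
    cross x-line → (3,7), t=0.2656
    cross y-line → (3,8), t=1.1800 (wall)
  → r_1 = 1.1800
beam 2: φ=-90°, α=75°
  d=(0.2588,0.9659)  start (2,7)  tX=0.8887 tY=0.6108  stride 1/|dx|=3.8637 1/|dy|=1.0353
    cross y-line → (2,8), t=0.6108 (wall)
  → r_2 = 0.6108
beam 3: φ=-45°, α=120°
  d=(-0.5000,0.8660)  start (2,7)  tX=1.5400 tY=0.6813  stride 1/|dx|=2.0000 1/|dy|=1.1547
    cross y-line → (2,8), t=0.6813 (wall)
  → r_3 = 0.6813
beam 4: φ=0°, α=165°
  d=(-0.9659,0.2588)  start (2,7)  tX=0.7972 tY=2.2796  stride 1/|dx|=1.0353 1/|dy|=3.8637
    cross x-line → (1,7), t=0.7972
    cross x-line → (0,7), t=1.8324 (wall)
  → r_4 = 1.8324
beam 5: φ=45°, α=210°
  d=(-0.8660,-0.5000)  start (2,7)  tX=0.8891 tY=0.8200  stride 1/|dx|=1.1547 1/|dy|=2.0000
    cross y-line → (2,6), t=0.8200 (wall)
  → r_5 = 0.8200
beam 6: φ=90°, α=255°
  d=(-0.2588,-0.9659)  start (2,7)  tX=2.9751 tY=0.4245  stride 1/|dx|=3.8637 1/|dy|=1.0353
    cross y-line → (2,6), t=0.4245 (wall)
  → r_6 = 0.4245
beam 7: φ=135°, α=300°
  d=(0.5000,-0.8660)  start (2,7)  tX=0.4600 tY=0.4734  stride 1/|dx|=2.0000 1/|dy|=1.1547
    cross x-line → (3,7), t=0.4600
    cross y-line → (3,6), t=0.4734
    cross y-line → (3,5), t=1.6281
    cross x-line → (4,5), t=2.4600
    cross y-line → (4,4), t=2.7828
    cross y-line → (4,3), t=3.9375
    cross x-line → (5,3), t=4.4600
    cross y-line → (5,2), t=5.0922
    cross y-line → (5,1), t=6.2469
    cross x-line → (6,1), t=6.4600
    cross y-line → (6,0), t=7.4016 (wall)
  → r_7 = 7.4016

ranges = [1.1800, 0.6108, 0.6813, 1.8324, 0.8200, 0.4245, 7.4016]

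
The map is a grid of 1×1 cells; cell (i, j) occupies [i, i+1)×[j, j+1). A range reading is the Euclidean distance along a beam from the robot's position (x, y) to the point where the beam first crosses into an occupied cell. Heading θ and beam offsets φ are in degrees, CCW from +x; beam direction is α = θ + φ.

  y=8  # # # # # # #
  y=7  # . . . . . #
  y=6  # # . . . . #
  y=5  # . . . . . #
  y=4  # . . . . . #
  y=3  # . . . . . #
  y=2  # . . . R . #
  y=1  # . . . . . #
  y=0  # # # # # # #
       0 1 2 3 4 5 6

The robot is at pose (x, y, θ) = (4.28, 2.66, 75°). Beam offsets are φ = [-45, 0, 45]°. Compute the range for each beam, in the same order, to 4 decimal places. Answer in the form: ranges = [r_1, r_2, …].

beam 1: φ=-45°, α=30°
  dir = (cos 30°, sin 30°) = (0.8660, 0.5000); from cell (4,2)
  next x-line at t=0.8314, next y-line at t=0.6800; Δt_x=1.1547, Δt_y=2.0000
    y: enter (4,3) at t=0.6800
    x: enter (5,3) at t=0.8314
    x: enter (6,3) at t=1.9861 ← occupied
  → r_1 = 1.9861
beam 2: φ=0°, α=75°
  dir = (cos 75°, sin 75°) = (0.2588, 0.9659); from cell (4,2)
  next x-line at t=2.7819, next y-line at t=0.3520; Δt_x=3.8637, Δt_y=1.0353
    y: enter (4,3) at t=0.3520
    y: enter (4,4) at t=1.3873
    y: enter (4,5) at t=2.4225
    x: enter (5,5) at t=2.7819
    y: enter (5,6) at t=3.4578
    y: enter (5,7) at t=4.4931
    y: enter (5,8) at t=5.5284 ← occupied
  → r_2 = 5.5284
beam 3: φ=45°, α=120°
  dir = (cos 120°, sin 120°) = (-0.5000, 0.8660); from cell (4,2)
  next x-line at t=0.5600, next y-line at t=0.3926; Δt_x=2.0000, Δt_y=1.1547
    y: enter (4,3) at t=0.3926
    x: enter (3,3) at t=0.5600
    y: enter (3,4) at t=1.5473
    x: enter (2,4) at t=2.5600
    y: enter (2,5) at t=2.7020
    y: enter (2,6) at t=3.8567
    x: enter (1,6) at t=4.5600 ← occupied
  → r_3 = 4.5600

ranges = [1.9861, 5.5284, 4.5600]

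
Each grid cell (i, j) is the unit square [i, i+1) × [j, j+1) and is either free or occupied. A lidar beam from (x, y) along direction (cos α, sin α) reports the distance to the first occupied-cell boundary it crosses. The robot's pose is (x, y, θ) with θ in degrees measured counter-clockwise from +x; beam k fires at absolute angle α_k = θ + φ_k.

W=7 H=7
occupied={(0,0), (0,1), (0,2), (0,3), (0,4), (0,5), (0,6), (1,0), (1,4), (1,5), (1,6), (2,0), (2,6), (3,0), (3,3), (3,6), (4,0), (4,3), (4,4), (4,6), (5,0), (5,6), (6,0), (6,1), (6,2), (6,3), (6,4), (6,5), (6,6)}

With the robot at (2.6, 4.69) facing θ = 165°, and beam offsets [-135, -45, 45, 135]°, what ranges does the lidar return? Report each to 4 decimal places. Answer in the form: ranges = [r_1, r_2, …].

ranges = [2.6200, 1.2000, 0.6928, 0.8000]

beam 1: φ=-135°, α=30°
  d=(0.8660,0.5000)  start (2,4)  tX=0.4619 tY=0.6200  stride 1/|dx|=1.1547 1/|dy|=2.0000
    cross x-line → (3,4), t=0.4619
    cross y-line → (3,5), t=0.6200
    cross x-line → (4,5), t=1.6166
    cross y-line → (4,6), t=2.6200 (wall)
  → r_1 = 2.6200
beam 2: φ=-45°, α=120°
  d=(-0.5000,0.8660)  start (2,4)  tX=1.2000 tY=0.3580  stride 1/|dx|=2.0000 1/|dy|=1.1547
    cross y-line → (2,5), t=0.3580
    cross x-line → (1,5), t=1.2000 (wall)
  → r_2 = 1.2000
beam 3: φ=45°, α=210°
  d=(-0.8660,-0.5000)  start (2,4)  tX=0.6928 tY=1.3800  stride 1/|dx|=1.1547 1/|dy|=2.0000
    cross x-line → (1,4), t=0.6928 (wall)
  → r_3 = 0.6928
beam 4: φ=135°, α=300°
  d=(0.5000,-0.8660)  start (2,4)  tX=0.8000 tY=0.7967  stride 1/|dx|=2.0000 1/|dy|=1.1547
    cross y-line → (2,3), t=0.7967
    cross x-line → (3,3), t=0.8000 (wall)
  → r_4 = 0.8000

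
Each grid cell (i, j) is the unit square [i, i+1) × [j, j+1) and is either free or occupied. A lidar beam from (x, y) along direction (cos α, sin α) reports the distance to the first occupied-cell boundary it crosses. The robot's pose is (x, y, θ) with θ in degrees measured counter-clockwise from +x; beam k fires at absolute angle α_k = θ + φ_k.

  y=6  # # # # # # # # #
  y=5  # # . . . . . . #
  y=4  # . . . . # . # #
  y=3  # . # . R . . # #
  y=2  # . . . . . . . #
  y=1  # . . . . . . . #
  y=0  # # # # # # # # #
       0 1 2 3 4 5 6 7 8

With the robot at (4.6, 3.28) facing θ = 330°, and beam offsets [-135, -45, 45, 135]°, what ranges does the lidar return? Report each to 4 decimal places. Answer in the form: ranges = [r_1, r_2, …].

beam 1: φ=-135°, α=195°
  cosα=-0.9659 sinα=-0.2588 | (4,3) | tMaxX 0.6212 tMaxY 1.0818 | tΔX 1.0353 tΔY 3.8637
    t=0.6212 [x] (3,3)
    t=1.0818 [y] (3,2)
    t=1.6564 [x] (2,2)
    t=2.6917 [x] (1,2)
    t=3.7270 [x] (0,2) — stop
  → r_1 = 3.7270
beam 2: φ=-45°, α=285°
  cosα=0.2588 sinα=-0.9659 | (4,3) | tMaxX 1.5455 tMaxY 0.2899 | tΔX 3.8637 tΔY 1.0353
    t=0.2899 [y] (4,2)
    t=1.3252 [y] (4,1)
    t=1.5455 [x] (5,1)
    t=2.3604 [y] (5,0) — stop
  → r_2 = 2.3604
beam 3: φ=45°, α=15°
  cosα=0.9659 sinα=0.2588 | (4,3) | tMaxX 0.4141 tMaxY 2.7819 | tΔX 1.0353 tΔY 3.8637
    t=0.4141 [x] (5,3)
    t=1.4494 [x] (6,3)
    t=2.4847 [x] (7,3) — stop
  → r_3 = 2.4847
beam 4: φ=135°, α=105°
  cosα=-0.2588 sinα=0.9659 | (4,3) | tMaxX 2.3182 tMaxY 0.7454 | tΔX 3.8637 tΔY 1.0353
    t=0.7454 [y] (4,4)
    t=1.7807 [y] (4,5)
    t=2.3182 [x] (3,5)
    t=2.8160 [y] (3,6) — stop
  → r_4 = 2.8160

ranges = [3.7270, 2.3604, 2.4847, 2.8160]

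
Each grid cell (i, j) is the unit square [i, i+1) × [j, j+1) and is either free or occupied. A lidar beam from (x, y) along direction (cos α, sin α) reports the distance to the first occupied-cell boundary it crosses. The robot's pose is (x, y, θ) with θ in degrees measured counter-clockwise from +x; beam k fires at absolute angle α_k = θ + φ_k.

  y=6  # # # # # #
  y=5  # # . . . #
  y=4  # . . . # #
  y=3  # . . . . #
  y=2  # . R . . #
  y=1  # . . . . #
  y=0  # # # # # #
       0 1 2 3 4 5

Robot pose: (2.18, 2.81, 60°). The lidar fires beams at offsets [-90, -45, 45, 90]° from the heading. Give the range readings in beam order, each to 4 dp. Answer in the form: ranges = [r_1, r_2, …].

beam 1: φ=-90°, α=330°
  direction (0.8660, -0.5000); cell (2,2); t to first gridline: x 0.9469, y 1.6200 (then +1.1547 / +2.0000)
    (3,2) via x @ 0.9469
    (3,1) via y @ 1.6200
    (4,1) via x @ 2.1016
    (5,1) via x @ 3.2563  # hit
  → r_1 = 3.2563
beam 2: φ=-45°, α=15°
  direction (0.9659, 0.2588); cell (2,2); t to first gridline: x 0.8489, y 0.7341 (then +1.0353 / +3.8637)
    (2,3) via y @ 0.7341
    (3,3) via x @ 0.8489
    (4,3) via x @ 1.8842
    (5,3) via x @ 2.9195  # hit
  → r_2 = 2.9195
beam 3: φ=45°, α=105°
  direction (-0.2588, 0.9659); cell (2,2); t to first gridline: x 0.6955, y 0.1967 (then +3.8637 / +1.0353)
    (2,3) via y @ 0.1967
    (1,3) via x @ 0.6955
    (1,4) via y @ 1.2320
    (1,5) via y @ 2.2673  # hit
  → r_3 = 2.2673
beam 4: φ=90°, α=150°
  direction (-0.8660, 0.5000); cell (2,2); t to first gridline: x 0.2078, y 0.3800 (then +1.1547 / +2.0000)
    (1,2) via x @ 0.2078
    (1,3) via y @ 0.3800
    (0,3) via x @ 1.3625  # hit
  → r_4 = 1.3625

ranges = [3.2563, 2.9195, 2.2673, 1.3625]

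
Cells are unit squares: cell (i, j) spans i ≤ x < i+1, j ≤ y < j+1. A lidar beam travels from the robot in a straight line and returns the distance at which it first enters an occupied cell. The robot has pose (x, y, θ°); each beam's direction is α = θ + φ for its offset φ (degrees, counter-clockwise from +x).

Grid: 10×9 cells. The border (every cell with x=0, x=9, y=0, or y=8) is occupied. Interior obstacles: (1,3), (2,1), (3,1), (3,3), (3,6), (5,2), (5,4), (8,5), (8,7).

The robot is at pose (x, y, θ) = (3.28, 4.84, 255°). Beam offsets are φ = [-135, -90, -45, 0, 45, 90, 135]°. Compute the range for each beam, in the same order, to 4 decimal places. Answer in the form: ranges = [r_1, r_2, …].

ranges = [3.6489, 2.3604, 1.6800, 0.8696, 0.9699, 1.7807, 5.4502]

beam 1: φ=-135°, α=120°
  dir = (cos 120°, sin 120°) = (-0.5000, 0.8660); from cell (3,4)
  next x-line at t=0.5600, next y-line at t=0.1848; Δt_x=2.0000, Δt_y=1.1547
    y: enter (3,5) at t=0.1848
    x: enter (2,5) at t=0.5600
    y: enter (2,6) at t=1.3395
    y: enter (2,7) at t=2.4942
    x: enter (1,7) at t=2.5600
    y: enter (1,8) at t=3.6489 ← occupied
  → r_1 = 3.6489
beam 2: φ=-90°, α=165°
  dir = (cos 165°, sin 165°) = (-0.9659, 0.2588); from cell (3,4)
  next x-line at t=0.2899, next y-line at t=0.6182; Δt_x=1.0353, Δt_y=3.8637
    x: enter (2,4) at t=0.2899
    y: enter (2,5) at t=0.6182
    x: enter (1,5) at t=1.3252
    x: enter (0,5) at t=2.3604 ← occupied
  → r_2 = 2.3604
beam 3: φ=-45°, α=210°
  dir = (cos 210°, sin 210°) = (-0.8660, -0.5000); from cell (3,4)
  next x-line at t=0.3233, next y-line at t=1.6800; Δt_x=1.1547, Δt_y=2.0000
    x: enter (2,4) at t=0.3233
    x: enter (1,4) at t=1.4780
    y: enter (1,3) at t=1.6800 ← occupied
  → r_3 = 1.6800
beam 4: φ=0°, α=255°
  dir = (cos 255°, sin 255°) = (-0.2588, -0.9659); from cell (3,4)
  next x-line at t=1.0818, next y-line at t=0.8696; Δt_x=3.8637, Δt_y=1.0353
    y: enter (3,3) at t=0.8696 ← occupied
  → r_4 = 0.8696
beam 5: φ=45°, α=300°
  dir = (cos 300°, sin 300°) = (0.5000, -0.8660); from cell (3,4)
  next x-line at t=1.4400, next y-line at t=0.9699; Δt_x=2.0000, Δt_y=1.1547
    y: enter (3,3) at t=0.9699 ← occupied
  → r_5 = 0.9699
beam 6: φ=90°, α=345°
  dir = (cos 345°, sin 345°) = (0.9659, -0.2588); from cell (3,4)
  next x-line at t=0.7454, next y-line at t=3.2455; Δt_x=1.0353, Δt_y=3.8637
    x: enter (4,4) at t=0.7454
    x: enter (5,4) at t=1.7807 ← occupied
  → r_6 = 1.7807
beam 7: φ=135°, α=30°
  dir = (cos 30°, sin 30°) = (0.8660, 0.5000); from cell (3,4)
  next x-line at t=0.8314, next y-line at t=0.3200; Δt_x=1.1547, Δt_y=2.0000
    y: enter (3,5) at t=0.3200
    x: enter (4,5) at t=0.8314
    x: enter (5,5) at t=1.9861
    y: enter (5,6) at t=2.3200
    x: enter (6,6) at t=3.1408
    x: enter (7,6) at t=4.2955
    y: enter (7,7) at t=4.3200
    x: enter (8,7) at t=5.4502 ← occupied
  → r_7 = 5.4502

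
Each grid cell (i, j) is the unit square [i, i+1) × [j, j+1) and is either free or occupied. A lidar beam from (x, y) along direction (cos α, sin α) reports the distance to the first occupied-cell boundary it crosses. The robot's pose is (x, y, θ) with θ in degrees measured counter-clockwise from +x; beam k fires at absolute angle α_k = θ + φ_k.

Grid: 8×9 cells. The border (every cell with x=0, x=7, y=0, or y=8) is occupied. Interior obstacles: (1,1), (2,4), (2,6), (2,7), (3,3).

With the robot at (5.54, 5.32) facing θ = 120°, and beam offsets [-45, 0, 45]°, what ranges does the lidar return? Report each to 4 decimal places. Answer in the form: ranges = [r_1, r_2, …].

beam 1: φ=-45°, α=75°
  direction (0.2588, 0.9659); cell (5,5); t to first gridline: x 1.7773, y 0.7040 (then +3.8637 / +1.0353)
    (5,6) via y @ 0.7040
    (5,7) via y @ 1.7393
    (6,7) via x @ 1.7773
    (6,8) via y @ 2.7745  # hit
  → r_1 = 2.7745
beam 2: φ=0°, α=120°
  direction (-0.5000, 0.8660); cell (5,5); t to first gridline: x 1.0800, y 0.7852 (then +2.0000 / +1.1547)
    (5,6) via y @ 0.7852
    (4,6) via x @ 1.0800
    (4,7) via y @ 1.9399
    (3,7) via x @ 3.0800
    (3,8) via y @ 3.0946  # hit
  → r_2 = 3.0946
beam 3: φ=45°, α=165°
  direction (-0.9659, 0.2588); cell (5,5); t to first gridline: x 0.5590, y 2.6273 (then +1.0353 / +3.8637)
    (4,5) via x @ 0.5590
    (3,5) via x @ 1.5943
    (3,6) via y @ 2.6273
    (2,6) via x @ 2.6296  # hit
  → r_3 = 2.6296

ranges = [2.7745, 3.0946, 2.6296]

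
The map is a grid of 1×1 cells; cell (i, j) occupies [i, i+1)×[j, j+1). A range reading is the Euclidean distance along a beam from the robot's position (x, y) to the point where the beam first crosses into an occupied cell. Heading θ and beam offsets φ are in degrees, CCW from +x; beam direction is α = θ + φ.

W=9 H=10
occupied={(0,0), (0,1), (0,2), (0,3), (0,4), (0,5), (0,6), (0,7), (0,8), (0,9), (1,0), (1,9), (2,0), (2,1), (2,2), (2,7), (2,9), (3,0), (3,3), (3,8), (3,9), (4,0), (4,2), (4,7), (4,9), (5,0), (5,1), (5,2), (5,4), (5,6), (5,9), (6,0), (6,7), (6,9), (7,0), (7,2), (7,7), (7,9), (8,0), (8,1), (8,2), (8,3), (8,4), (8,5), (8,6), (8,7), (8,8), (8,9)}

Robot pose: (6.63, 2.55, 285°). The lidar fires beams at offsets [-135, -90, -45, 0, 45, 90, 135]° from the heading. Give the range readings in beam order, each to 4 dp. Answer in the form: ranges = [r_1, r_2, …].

beam 1: φ=-135°, α=150°
  dir = (cos 150°, sin 150°) = (-0.8660, 0.5000); from cell (6,2)
  next x-line at t=0.7275, next y-line at t=0.9000; Δt_x=1.1547, Δt_y=2.0000
    x: enter (5,2) at t=0.7275 ← occupied
  → r_1 = 0.7275
beam 2: φ=-90°, α=195°
  dir = (cos 195°, sin 195°) = (-0.9659, -0.2588); from cell (6,2)
  next x-line at t=0.6522, next y-line at t=2.1250; Δt_x=1.0353, Δt_y=3.8637
    x: enter (5,2) at t=0.6522 ← occupied
  → r_2 = 0.6522
beam 3: φ=-45°, α=240°
  dir = (cos 240°, sin 240°) = (-0.5000, -0.8660); from cell (6,2)
  next x-line at t=1.2600, next y-line at t=0.6351; Δt_x=2.0000, Δt_y=1.1547
    y: enter (6,1) at t=0.6351
    x: enter (5,1) at t=1.2600 ← occupied
  → r_3 = 1.2600
beam 4: φ=0°, α=285°
  dir = (cos 285°, sin 285°) = (0.2588, -0.9659); from cell (6,2)
  next x-line at t=1.4296, next y-line at t=0.5694; Δt_x=3.8637, Δt_y=1.0353
    y: enter (6,1) at t=0.5694
    x: enter (7,1) at t=1.4296
    y: enter (7,0) at t=1.6047 ← occupied
  → r_4 = 1.6047
beam 5: φ=45°, α=330°
  dir = (cos 330°, sin 330°) = (0.8660, -0.5000); from cell (6,2)
  next x-line at t=0.4272, next y-line at t=1.1000; Δt_x=1.1547, Δt_y=2.0000
    x: enter (7,2) at t=0.4272 ← occupied
  → r_5 = 0.4272
beam 6: φ=90°, α=15°
  dir = (cos 15°, sin 15°) = (0.9659, 0.2588); from cell (6,2)
  next x-line at t=0.3831, next y-line at t=1.7387; Δt_x=1.0353, Δt_y=3.8637
    x: enter (7,2) at t=0.3831 ← occupied
  → r_6 = 0.3831
beam 7: φ=135°, α=60°
  dir = (cos 60°, sin 60°) = (0.5000, 0.8660); from cell (6,2)
  next x-line at t=0.7400, next y-line at t=0.5196; Δt_x=2.0000, Δt_y=1.1547
    y: enter (6,3) at t=0.5196
    x: enter (7,3) at t=0.7400
    y: enter (7,4) at t=1.6743
    x: enter (8,4) at t=2.7400 ← occupied
  → r_7 = 2.7400

ranges = [0.7275, 0.6522, 1.2600, 1.6047, 0.4272, 0.3831, 2.7400]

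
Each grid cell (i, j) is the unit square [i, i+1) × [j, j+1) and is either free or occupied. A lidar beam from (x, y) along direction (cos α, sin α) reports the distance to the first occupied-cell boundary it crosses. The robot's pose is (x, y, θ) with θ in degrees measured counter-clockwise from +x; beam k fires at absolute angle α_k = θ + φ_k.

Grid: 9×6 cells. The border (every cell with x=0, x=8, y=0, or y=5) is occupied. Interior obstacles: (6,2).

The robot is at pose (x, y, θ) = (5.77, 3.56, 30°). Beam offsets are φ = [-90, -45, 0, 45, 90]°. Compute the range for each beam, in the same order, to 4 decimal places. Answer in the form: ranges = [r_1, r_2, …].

beam 1: φ=-90°, α=300°
  direction (0.5000, -0.8660); cell (5,3); t to first gridline: x 0.4600, y 0.6466 (then +2.0000 / +1.1547)
    (6,3) via x @ 0.4600
    (6,2) via y @ 0.6466  # hit
  → r_1 = 0.6466
beam 2: φ=-45°, α=345°
  direction (0.9659, -0.2588); cell (5,3); t to first gridline: x 0.2381, y 2.1637 (then +1.0353 / +3.8637)
    (6,3) via x @ 0.2381
    (7,3) via x @ 1.2734
    (7,2) via y @ 2.1637
    (8,2) via x @ 2.3087  # hit
  → r_2 = 2.3087
beam 3: φ=0°, α=30°
  direction (0.8660, 0.5000); cell (5,3); t to first gridline: x 0.2656, y 0.8800 (then +1.1547 / +2.0000)
    (6,3) via x @ 0.2656
    (6,4) via y @ 0.8800
    (7,4) via x @ 1.4203
    (8,4) via x @ 2.5750  # hit
  → r_3 = 2.5750
beam 4: φ=45°, α=75°
  direction (0.2588, 0.9659); cell (5,3); t to first gridline: x 0.8887, y 0.4555 (then +3.8637 / +1.0353)
    (5,4) via y @ 0.4555
    (6,4) via x @ 0.8887
    (6,5) via y @ 1.4908  # hit
  → r_4 = 1.4908
beam 5: φ=90°, α=120°
  direction (-0.5000, 0.8660); cell (5,3); t to first gridline: x 1.5400, y 0.5081 (then +2.0000 / +1.1547)
    (5,4) via y @ 0.5081
    (4,4) via x @ 1.5400
    (4,5) via y @ 1.6628  # hit
  → r_5 = 1.6628

ranges = [0.6466, 2.3087, 2.5750, 1.4908, 1.6628]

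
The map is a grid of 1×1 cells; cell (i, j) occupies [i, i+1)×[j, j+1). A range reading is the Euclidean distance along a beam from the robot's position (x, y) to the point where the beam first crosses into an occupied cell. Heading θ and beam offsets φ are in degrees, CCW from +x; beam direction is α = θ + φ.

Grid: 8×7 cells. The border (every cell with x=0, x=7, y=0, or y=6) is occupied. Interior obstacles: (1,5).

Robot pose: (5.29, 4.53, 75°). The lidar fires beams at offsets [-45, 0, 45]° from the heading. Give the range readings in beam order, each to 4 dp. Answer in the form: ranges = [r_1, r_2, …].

ranges = [1.9745, 1.5219, 1.6974]

beam 1: φ=-45°, α=30°
  dir = (cos 30°, sin 30°) = (0.8660, 0.5000); from cell (5,4)
  next x-line at t=0.8198, next y-line at t=0.9400; Δt_x=1.1547, Δt_y=2.0000
    x: enter (6,4) at t=0.8198
    y: enter (6,5) at t=0.9400
    x: enter (7,5) at t=1.9745 ← occupied
  → r_1 = 1.9745
beam 2: φ=0°, α=75°
  dir = (cos 75°, sin 75°) = (0.2588, 0.9659); from cell (5,4)
  next x-line at t=2.7432, next y-line at t=0.4866; Δt_x=3.8637, Δt_y=1.0353
    y: enter (5,5) at t=0.4866
    y: enter (5,6) at t=1.5219 ← occupied
  → r_2 = 1.5219
beam 3: φ=45°, α=120°
  dir = (cos 120°, sin 120°) = (-0.5000, 0.8660); from cell (5,4)
  next x-line at t=0.5800, next y-line at t=0.5427; Δt_x=2.0000, Δt_y=1.1547
    y: enter (5,5) at t=0.5427
    x: enter (4,5) at t=0.5800
    y: enter (4,6) at t=1.6974 ← occupied
  → r_3 = 1.6974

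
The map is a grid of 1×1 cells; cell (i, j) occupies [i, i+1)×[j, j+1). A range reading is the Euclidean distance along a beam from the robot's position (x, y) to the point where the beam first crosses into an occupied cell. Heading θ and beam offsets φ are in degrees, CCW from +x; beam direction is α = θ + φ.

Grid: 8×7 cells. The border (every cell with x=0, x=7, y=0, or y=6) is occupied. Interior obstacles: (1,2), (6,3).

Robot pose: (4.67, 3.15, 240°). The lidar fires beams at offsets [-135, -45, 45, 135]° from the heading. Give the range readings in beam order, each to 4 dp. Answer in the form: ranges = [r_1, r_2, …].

beam 1: φ=-135°, α=105°
  direction (-0.2588, 0.9659); cell (4,3); t to first gridline: x 2.5887, y 0.8800 (then +3.8637 / +1.0353)
    (4,4) via y @ 0.8800
    (4,5) via y @ 1.9153
    (3,5) via x @ 2.5887
    (3,6) via y @ 2.9505  # hit
  → r_1 = 2.9505
beam 2: φ=-45°, α=195°
  direction (-0.9659, -0.2588); cell (4,3); t to first gridline: x 0.6936, y 0.5796 (then +1.0353 / +3.8637)
    (4,2) via y @ 0.5796
    (3,2) via x @ 0.6936
    (2,2) via x @ 1.7289
    (1,2) via x @ 2.7642  # hit
  → r_2 = 2.7642
beam 3: φ=45°, α=285°
  direction (0.2588, -0.9659); cell (4,3); t to first gridline: x 1.2750, y 0.1553 (then +3.8637 / +1.0353)
    (4,2) via y @ 0.1553
    (4,1) via y @ 1.1906
    (5,1) via x @ 1.2750
    (5,0) via y @ 2.2258  # hit
  → r_3 = 2.2258
beam 4: φ=135°, α=15°
  direction (0.9659, 0.2588); cell (4,3); t to first gridline: x 0.3416, y 3.2841 (then +1.0353 / +3.8637)
    (5,3) via x @ 0.3416
    (6,3) via x @ 1.3769  # hit
  → r_4 = 1.3769

ranges = [2.9505, 2.7642, 2.2258, 1.3769]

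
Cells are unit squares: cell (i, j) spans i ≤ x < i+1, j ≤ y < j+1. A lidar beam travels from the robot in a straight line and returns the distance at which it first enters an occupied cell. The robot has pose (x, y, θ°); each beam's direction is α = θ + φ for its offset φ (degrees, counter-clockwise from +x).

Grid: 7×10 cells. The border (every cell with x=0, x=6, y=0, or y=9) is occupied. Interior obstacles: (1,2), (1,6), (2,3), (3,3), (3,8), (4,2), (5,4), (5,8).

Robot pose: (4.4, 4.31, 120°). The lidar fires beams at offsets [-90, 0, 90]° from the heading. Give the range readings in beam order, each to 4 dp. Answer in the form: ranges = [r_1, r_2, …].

ranges = [0.6928, 5.4155, 0.6200]

beam 1: φ=-90°, α=30°
  d=(0.8660,0.5000)  start (4,4)  tX=0.6928 tY=1.3800  stride 1/|dx|=1.1547 1/|dy|=2.0000
    cross x-line → (5,4), t=0.6928 (wall)
  → r_1 = 0.6928
beam 2: φ=0°, α=120°
  d=(-0.5000,0.8660)  start (4,4)  tX=0.8000 tY=0.7967  stride 1/|dx|=2.0000 1/|dy|=1.1547
    cross y-line → (4,5), t=0.7967
    cross x-line → (3,5), t=0.8000
    cross y-line → (3,6), t=1.9514
    cross x-line → (2,6), t=2.8000
    cross y-line → (2,7), t=3.1061
    cross y-line → (2,8), t=4.2608
    cross x-line → (1,8), t=4.8000
    cross y-line → (1,9), t=5.4155 (wall)
  → r_2 = 5.4155
beam 3: φ=90°, α=210°
  d=(-0.8660,-0.5000)  start (4,4)  tX=0.4619 tY=0.6200  stride 1/|dx|=1.1547 1/|dy|=2.0000
    cross x-line → (3,4), t=0.4619
    cross y-line → (3,3), t=0.6200 (wall)
  → r_3 = 0.6200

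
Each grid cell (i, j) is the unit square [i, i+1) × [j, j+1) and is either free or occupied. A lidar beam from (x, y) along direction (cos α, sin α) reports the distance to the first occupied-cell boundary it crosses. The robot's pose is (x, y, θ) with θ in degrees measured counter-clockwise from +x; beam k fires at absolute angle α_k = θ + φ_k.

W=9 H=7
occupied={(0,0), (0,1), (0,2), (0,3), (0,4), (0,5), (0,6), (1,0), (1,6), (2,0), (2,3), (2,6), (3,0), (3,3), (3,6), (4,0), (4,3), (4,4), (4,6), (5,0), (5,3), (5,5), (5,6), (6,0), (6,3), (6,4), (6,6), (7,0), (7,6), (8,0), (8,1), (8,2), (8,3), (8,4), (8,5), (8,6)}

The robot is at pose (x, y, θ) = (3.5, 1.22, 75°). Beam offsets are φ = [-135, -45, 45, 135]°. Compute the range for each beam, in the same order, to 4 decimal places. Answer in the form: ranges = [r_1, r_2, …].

beam 1: φ=-135°, α=300°
  d=(0.5000,-0.8660)  start (3,1)  tX=1.0000 tY=0.2540  stride 1/|dx|=2.0000 1/|dy|=1.1547
    cross y-line → (3,0), t=0.2540 (wall)
  → r_1 = 0.2540
beam 2: φ=-45°, α=30°
  d=(0.8660,0.5000)  start (3,1)  tX=0.5774 tY=1.5600  stride 1/|dx|=1.1547 1/|dy|=2.0000
    cross x-line → (4,1), t=0.5774
    cross y-line → (4,2), t=1.5600
    cross x-line → (5,2), t=1.7321
    cross x-line → (6,2), t=2.8868
    cross y-line → (6,3), t=3.5600 (wall)
  → r_2 = 3.5600
beam 3: φ=45°, α=120°
  d=(-0.5000,0.8660)  start (3,1)  tX=1.0000 tY=0.9007  stride 1/|dx|=2.0000 1/|dy|=1.1547
    cross y-line → (3,2), t=0.9007
    cross x-line → (2,2), t=1.0000
    cross y-line → (2,3), t=2.0554 (wall)
  → r_3 = 2.0554
beam 4: φ=135°, α=210°
  d=(-0.8660,-0.5000)  start (3,1)  tX=0.5774 tY=0.4400  stride 1/|dx|=1.1547 1/|dy|=2.0000
    cross y-line → (3,0), t=0.4400 (wall)
  → r_4 = 0.4400

ranges = [0.2540, 3.5600, 2.0554, 0.4400]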